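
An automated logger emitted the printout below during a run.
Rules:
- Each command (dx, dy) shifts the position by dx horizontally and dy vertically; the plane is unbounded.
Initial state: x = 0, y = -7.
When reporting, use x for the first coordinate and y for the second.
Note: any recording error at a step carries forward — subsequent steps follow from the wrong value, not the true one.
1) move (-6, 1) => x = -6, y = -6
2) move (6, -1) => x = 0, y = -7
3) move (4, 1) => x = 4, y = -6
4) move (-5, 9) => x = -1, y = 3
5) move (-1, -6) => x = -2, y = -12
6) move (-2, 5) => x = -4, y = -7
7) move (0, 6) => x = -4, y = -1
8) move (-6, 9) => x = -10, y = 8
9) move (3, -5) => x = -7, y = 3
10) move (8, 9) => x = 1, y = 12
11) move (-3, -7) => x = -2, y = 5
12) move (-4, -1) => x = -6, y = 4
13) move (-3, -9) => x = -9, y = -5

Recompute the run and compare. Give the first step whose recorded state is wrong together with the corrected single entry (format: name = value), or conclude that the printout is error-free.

Step 1: x = 0 + (-6) = -6, y = -7 + (1) = -6 — confirmed correct.
Step 2: x = -6 + (6) = 0, y = -6 + (-1) = -7 — in agreement.
Step 3: x = 0 + (4) = 4, y = -7 + (1) = -6 — matches.
Step 4: x = 4 + (-5) = -1, y = -6 + (9) = 3 — exactly as logged.
Step 5: x = -1 + (-1) = -2, y = 3 + (-6) = -3 — the recorded entry deviates here.
First deviation found at step 5; the corrected entry is y = -3.

step 5, y = -3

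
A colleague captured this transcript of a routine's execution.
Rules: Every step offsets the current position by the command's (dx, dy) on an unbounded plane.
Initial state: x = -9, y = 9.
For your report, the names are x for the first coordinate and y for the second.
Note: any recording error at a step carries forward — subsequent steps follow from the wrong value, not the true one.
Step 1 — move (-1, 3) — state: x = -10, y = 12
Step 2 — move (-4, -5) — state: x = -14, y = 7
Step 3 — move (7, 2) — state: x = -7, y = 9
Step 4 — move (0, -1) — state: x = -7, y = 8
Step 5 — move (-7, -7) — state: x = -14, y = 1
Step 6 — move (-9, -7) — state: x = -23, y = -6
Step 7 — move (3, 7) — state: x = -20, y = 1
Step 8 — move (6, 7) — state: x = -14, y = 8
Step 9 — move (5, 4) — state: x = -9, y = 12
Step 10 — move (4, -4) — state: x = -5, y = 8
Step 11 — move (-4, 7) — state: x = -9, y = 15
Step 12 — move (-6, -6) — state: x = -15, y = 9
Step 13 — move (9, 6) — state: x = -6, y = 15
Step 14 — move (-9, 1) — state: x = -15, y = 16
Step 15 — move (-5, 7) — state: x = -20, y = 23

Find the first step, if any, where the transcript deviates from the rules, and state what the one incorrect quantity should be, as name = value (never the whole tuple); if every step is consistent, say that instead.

no error

1. x = -9 + (-1) = -10, y = 9 + (3) = 12 (same as recorded)
2. x = -10 + (-4) = -14, y = 12 + (-5) = 7 (agrees with the transcript)
3. x = -14 + (7) = -7, y = 7 + (2) = 9 (same as recorded)
4. x = -7 + (0) = -7, y = 9 + (-1) = 8 (checks out)
5. x = -7 + (-7) = -14, y = 8 + (-7) = 1 (confirmed correct)
6. x = -14 + (-9) = -23, y = 1 + (-7) = -6 (checks out)
7. x = -23 + (3) = -20, y = -6 + (7) = 1 (matches)
8. x = -20 + (6) = -14, y = 1 + (7) = 8 (same as recorded)
9. x = -14 + (5) = -9, y = 8 + (4) = 12 (confirmed correct)
10. x = -9 + (4) = -5, y = 12 + (-4) = 8 (matches)
11. x = -5 + (-4) = -9, y = 8 + (7) = 15 (matches)
12. x = -9 + (-6) = -15, y = 15 + (-6) = 9 (in agreement)
13. x = -15 + (9) = -6, y = 9 + (6) = 15 (agrees with the transcript)
14. x = -6 + (-9) = -15, y = 15 + (1) = 16 (checks out)
15. x = -15 + (-5) = -20, y = 16 + (7) = 23 (verified)
Each recorded entry agrees with the recomputation.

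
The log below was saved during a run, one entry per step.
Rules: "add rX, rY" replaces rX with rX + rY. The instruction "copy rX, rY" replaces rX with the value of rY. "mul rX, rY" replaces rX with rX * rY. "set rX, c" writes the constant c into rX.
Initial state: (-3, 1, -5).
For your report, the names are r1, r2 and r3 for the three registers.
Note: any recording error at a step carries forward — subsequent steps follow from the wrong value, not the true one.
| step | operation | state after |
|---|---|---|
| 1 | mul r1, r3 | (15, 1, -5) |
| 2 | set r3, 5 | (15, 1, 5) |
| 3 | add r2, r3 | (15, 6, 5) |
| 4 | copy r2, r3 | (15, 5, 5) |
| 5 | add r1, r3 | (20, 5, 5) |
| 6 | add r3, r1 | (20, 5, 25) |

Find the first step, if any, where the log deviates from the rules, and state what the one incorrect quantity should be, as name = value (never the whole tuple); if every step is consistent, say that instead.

no error

1. r1 = -3 * -5 = 15 (same as recorded)
2. r3 = 5 (same as recorded)
3. r2 = 1 + 5 = 6 (checks out)
4. r2 = 5 (checks out)
5. r1 = 15 + 5 = 20 (checks out)
6. r3 = 5 + 20 = 25 (verified)
No step deviates from the rules.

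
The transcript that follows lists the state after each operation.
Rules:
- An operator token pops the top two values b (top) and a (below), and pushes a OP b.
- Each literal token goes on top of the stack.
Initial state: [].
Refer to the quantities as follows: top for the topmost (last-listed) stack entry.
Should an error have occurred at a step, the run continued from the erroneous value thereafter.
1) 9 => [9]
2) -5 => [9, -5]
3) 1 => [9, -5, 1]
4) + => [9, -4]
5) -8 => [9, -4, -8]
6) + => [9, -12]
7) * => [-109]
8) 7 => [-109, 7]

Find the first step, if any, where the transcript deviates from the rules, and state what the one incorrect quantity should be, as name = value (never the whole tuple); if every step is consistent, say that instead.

step 1: push 9: top = 9 -> same as recorded
step 2: push -5: top = -5 -> checks out
step 3: push 1: top = 1 -> same as recorded
step 4: -5 + 1 = -4 -> in agreement
step 5: push -8: top = -8 -> no discrepancy
step 6: -4 + -8 = -12 -> agrees with the transcript
step 7: 9 * -12 = -108 -> the entry is off here
Step 7 is the first one off; corrected, top = -108.

step 7, top = -108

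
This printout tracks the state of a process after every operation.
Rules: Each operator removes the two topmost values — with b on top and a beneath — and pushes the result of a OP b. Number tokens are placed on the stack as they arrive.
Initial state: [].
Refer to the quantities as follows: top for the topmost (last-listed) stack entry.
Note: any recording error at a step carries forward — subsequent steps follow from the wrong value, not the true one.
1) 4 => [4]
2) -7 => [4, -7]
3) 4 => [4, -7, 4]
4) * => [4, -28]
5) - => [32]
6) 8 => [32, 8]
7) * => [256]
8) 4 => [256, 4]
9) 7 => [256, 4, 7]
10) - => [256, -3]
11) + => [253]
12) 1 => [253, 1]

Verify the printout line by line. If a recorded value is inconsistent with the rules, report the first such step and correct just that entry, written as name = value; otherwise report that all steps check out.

no error

Step 1: push 4: top = 4 — same as recorded.
Step 2: push -7: top = -7 — checks out.
Step 3: push 4: top = 4 — consistent with the printout.
Step 4: -7 * 4 = -28 — confirmed correct.
Step 5: 4 - -28 = 32 — agrees with the printout.
Step 6: push 8: top = 8 — matches.
Step 7: 32 * 8 = 256 — matches.
Step 8: push 4: top = 4 — exactly as logged.
Step 9: push 7: top = 7 — exactly as logged.
Step 10: 4 - 7 = -3 — no discrepancy.
Step 11: 256 + -3 = 253 — checks out.
Step 12: push 1: top = 1 — agrees with the printout.
The recomputation confirms every line.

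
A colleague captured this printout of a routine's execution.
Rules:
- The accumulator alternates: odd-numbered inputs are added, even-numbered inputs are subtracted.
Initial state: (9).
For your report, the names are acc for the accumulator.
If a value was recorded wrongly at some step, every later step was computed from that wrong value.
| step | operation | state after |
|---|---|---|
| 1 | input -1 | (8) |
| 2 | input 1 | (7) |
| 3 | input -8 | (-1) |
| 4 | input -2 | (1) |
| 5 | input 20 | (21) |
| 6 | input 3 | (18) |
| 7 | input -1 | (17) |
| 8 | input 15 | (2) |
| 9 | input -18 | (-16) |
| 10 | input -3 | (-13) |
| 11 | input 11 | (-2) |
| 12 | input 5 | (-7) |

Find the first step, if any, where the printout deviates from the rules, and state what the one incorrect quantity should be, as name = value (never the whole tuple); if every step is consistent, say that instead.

Recomputing the run from the initial state:
step 1: acc = 8
step 2: acc = 7
step 3: acc = -1
step 4: acc = 1
step 5: acc = 21
step 6: acc = 18
step 7: acc = 17
step 8: acc = 2
step 9: acc = -16
step 10: acc = -13
step 11: acc = -2
step 12: acc = -7
This matches the printout at every step.

no error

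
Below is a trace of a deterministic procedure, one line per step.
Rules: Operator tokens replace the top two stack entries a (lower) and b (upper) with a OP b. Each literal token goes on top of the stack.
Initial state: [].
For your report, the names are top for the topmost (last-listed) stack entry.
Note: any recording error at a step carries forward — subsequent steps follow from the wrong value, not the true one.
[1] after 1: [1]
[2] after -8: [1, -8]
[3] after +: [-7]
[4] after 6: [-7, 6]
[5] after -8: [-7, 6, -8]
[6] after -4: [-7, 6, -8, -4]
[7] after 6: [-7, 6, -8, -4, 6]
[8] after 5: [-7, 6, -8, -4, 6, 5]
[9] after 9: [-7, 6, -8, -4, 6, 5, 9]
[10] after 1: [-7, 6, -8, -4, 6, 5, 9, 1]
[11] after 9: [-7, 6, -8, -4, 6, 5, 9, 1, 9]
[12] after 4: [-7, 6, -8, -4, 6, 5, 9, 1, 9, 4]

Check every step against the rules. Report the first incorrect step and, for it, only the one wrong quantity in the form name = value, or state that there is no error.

Step 1: push 1: top = 1 — confirmed correct.
Step 2: push -8: top = -8 — in agreement.
Step 3: 1 + -8 = -7 — no discrepancy.
Step 4: push 6: top = 6 — same as recorded.
Step 5: push -8: top = -8 — no discrepancy.
Step 6: push -4: top = -4 — in agreement.
Step 7: push 6: top = 6 — confirmed correct.
Step 8: push 5: top = 5 — agrees with the trace.
Step 9: push 9: top = 9 — matches.
Step 10: push 1: top = 1 — in agreement.
Step 11: push 9: top = 9 — checks out.
Step 12: push 4: top = 4 — consistent with the trace.
The whole run recomputes cleanly — no discrepancies.

no error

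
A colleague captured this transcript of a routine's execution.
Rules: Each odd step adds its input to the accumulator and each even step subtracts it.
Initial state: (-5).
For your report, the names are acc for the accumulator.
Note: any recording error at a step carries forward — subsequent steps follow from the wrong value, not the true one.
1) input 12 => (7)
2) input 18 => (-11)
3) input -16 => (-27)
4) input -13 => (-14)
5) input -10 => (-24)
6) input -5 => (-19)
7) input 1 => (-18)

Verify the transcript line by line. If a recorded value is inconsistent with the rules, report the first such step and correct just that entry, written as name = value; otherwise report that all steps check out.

Recomputing the run from the initial state:
step 1: acc = 7
step 2: acc = -11
step 3: acc = -27
step 4: acc = -14
step 5: acc = -24
step 6: acc = -19
step 7: acc = -18
This matches the transcript at every step.

no error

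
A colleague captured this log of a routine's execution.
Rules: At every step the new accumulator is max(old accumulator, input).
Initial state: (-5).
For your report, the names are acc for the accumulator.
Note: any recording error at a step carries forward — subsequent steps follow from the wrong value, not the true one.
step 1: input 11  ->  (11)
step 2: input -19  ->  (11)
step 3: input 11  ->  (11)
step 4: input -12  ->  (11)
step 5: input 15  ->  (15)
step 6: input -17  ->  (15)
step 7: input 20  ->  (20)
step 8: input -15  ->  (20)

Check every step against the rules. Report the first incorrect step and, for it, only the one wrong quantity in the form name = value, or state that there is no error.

no error

step 1: acc = max(-5, 11) = 11 -> no discrepancy
step 2: acc = max(11, -19) = 11 -> consistent with the log
step 3: acc = max(11, 11) = 11 -> exactly as logged
step 4: acc = max(11, -12) = 11 -> agrees with the log
step 5: acc = max(11, 15) = 15 -> exactly as logged
step 6: acc = max(15, -17) = 15 -> consistent with the log
step 7: acc = max(15, 20) = 20 -> agrees with the log
step 8: acc = max(20, -15) = 20 -> verified
All steps check out; nothing to correct.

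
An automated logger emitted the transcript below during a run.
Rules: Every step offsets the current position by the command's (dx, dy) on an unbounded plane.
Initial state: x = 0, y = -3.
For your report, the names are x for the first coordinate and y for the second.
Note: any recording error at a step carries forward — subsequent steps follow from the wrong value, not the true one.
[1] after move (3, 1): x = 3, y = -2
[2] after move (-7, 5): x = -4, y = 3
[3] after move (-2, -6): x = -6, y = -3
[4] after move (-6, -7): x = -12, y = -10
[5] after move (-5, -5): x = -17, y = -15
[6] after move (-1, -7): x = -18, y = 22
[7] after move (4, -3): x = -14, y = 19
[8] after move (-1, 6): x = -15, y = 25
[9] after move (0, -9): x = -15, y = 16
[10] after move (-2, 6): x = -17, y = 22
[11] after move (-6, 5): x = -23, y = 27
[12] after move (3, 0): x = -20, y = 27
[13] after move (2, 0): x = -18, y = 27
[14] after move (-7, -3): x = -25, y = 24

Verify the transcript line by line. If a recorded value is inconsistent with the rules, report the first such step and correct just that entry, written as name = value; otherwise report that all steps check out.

Step 1: x = 0 + (3) = 3, y = -3 + (1) = -2 — exactly as logged.
Step 2: x = 3 + (-7) = -4, y = -2 + (5) = 3 — in agreement.
Step 3: x = -4 + (-2) = -6, y = 3 + (-6) = -3 — confirmed correct.
Step 4: x = -6 + (-6) = -12, y = -3 + (-7) = -10 — verified.
Step 5: x = -12 + (-5) = -17, y = -10 + (-5) = -15 — same as recorded.
Step 6: x = -17 + (-1) = -18, y = -15 + (-7) = -22 — the recorded entry deviates here.
First deviation found at step 6; the corrected entry is y = -22.

step 6, y = -22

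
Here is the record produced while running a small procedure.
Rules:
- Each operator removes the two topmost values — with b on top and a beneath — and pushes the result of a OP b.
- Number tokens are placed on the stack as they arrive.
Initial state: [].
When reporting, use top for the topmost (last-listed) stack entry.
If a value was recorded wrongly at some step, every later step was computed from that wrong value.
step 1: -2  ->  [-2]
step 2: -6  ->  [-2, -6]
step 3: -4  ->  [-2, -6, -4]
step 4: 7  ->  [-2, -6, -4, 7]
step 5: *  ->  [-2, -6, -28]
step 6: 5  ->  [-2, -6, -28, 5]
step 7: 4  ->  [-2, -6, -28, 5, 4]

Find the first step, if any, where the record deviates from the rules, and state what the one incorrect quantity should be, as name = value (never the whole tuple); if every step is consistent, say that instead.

no error

1. push -2: top = -2 (no discrepancy)
2. push -6: top = -6 (consistent with the record)
3. push -4: top = -4 (agrees with the record)
4. push 7: top = 7 (agrees with the record)
5. -4 * 7 = -28 (checks out)
6. push 5: top = 5 (matches)
7. push 4: top = 4 (in agreement)
All entries verified; no error found.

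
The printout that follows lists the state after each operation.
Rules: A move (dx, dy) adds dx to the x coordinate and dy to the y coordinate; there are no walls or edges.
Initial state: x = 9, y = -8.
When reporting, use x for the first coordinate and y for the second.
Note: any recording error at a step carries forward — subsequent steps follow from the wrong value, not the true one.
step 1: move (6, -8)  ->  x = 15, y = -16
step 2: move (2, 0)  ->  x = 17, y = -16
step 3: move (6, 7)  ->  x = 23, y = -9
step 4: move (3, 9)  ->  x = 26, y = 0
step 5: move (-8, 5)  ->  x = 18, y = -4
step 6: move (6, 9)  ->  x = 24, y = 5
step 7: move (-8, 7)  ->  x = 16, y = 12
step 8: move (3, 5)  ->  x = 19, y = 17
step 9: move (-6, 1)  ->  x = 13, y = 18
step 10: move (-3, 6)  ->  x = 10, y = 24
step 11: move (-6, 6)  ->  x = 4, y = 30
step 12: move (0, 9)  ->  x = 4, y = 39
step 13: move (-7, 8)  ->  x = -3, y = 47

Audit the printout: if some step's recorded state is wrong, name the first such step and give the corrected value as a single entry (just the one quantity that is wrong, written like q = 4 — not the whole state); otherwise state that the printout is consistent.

Step 1: x = 9 + (6) = 15, y = -8 + (-8) = -16 — consistent with the printout.
Step 2: x = 15 + (2) = 17, y = -16 + (0) = -16 — exactly as logged.
Step 3: x = 17 + (6) = 23, y = -16 + (7) = -9 — verified.
Step 4: x = 23 + (3) = 26, y = -9 + (9) = 0 — consistent with the printout.
Step 5: x = 26 + (-8) = 18, y = 0 + (5) = 5 — this is not what the printout shows.
First deviation found at step 5; the corrected entry is y = 5.

step 5, y = 5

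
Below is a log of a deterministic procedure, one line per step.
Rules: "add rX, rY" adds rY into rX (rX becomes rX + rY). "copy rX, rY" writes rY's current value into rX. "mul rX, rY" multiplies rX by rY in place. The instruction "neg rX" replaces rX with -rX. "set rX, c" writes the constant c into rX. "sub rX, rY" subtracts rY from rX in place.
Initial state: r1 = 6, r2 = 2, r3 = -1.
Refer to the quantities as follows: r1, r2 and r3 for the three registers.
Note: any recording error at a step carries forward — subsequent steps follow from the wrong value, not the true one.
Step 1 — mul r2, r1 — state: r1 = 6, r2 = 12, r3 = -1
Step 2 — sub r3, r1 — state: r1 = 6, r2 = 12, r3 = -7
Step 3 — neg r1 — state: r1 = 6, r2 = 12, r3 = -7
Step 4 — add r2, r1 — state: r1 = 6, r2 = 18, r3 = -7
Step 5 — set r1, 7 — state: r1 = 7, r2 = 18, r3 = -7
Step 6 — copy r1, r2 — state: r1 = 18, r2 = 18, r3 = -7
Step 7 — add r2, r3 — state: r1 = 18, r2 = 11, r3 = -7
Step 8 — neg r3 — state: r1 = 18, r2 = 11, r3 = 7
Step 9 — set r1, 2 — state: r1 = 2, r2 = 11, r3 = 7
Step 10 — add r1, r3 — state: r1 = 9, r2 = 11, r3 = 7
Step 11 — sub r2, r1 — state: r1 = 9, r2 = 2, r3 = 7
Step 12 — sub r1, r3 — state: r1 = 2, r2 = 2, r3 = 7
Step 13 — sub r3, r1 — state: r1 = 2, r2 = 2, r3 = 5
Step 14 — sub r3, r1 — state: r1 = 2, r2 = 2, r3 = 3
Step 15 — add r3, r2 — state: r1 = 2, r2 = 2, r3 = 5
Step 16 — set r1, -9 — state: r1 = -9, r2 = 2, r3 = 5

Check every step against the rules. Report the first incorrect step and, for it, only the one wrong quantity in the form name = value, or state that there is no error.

step 3, r1 = -6

Recomputing the run from the initial state:
step 1: r1 = 6, r2 = 12, r3 = -1
step 2: r1 = 6, r2 = 12, r3 = -7
step 3: r1 = -6, r2 = 12, r3 = -7
step 4: r1 = -6, r2 = 6, r3 = -7
step 5: r1 = 7, r2 = 6, r3 = -7
step 6: r1 = 6, r2 = 6, r3 = -7
step 7: r1 = 6, r2 = -1, r3 = -7
step 8: r1 = 6, r2 = -1, r3 = 7
step 9: r1 = 2, r2 = -1, r3 = 7
step 10: r1 = 9, r2 = -1, r3 = 7
step 11: r1 = 9, r2 = -10, r3 = 7
step 12: r1 = 2, r2 = -10, r3 = 7
step 13: r1 = 2, r2 = -10, r3 = 5
step 14: r1 = 2, r2 = -10, r3 = 3
step 15: r1 = 2, r2 = -10, r3 = -7
step 16: r1 = -9, r2 = -10, r3 = -7
The first disagreement with the log is at step 3, where the value should be r1 = -6.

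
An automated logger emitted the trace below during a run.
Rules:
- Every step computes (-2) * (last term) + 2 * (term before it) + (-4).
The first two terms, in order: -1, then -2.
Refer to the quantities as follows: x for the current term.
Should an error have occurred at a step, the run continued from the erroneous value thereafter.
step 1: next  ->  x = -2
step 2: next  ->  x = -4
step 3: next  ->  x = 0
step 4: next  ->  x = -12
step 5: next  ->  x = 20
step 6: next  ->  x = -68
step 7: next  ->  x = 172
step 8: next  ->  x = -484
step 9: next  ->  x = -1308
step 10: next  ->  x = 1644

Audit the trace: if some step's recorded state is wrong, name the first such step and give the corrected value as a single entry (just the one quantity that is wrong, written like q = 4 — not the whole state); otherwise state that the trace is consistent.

Recomputing the run from the initial state:
step 1: x = -2
step 2: x = -4
step 3: x = 0
step 4: x = -12
step 5: x = 20
step 6: x = -68
step 7: x = 172
step 8: x = -484
step 9: x = 1308
step 10: x = -3588
The first disagreement with the trace is at step 9, where the value should be x = 1308.

step 9, x = 1308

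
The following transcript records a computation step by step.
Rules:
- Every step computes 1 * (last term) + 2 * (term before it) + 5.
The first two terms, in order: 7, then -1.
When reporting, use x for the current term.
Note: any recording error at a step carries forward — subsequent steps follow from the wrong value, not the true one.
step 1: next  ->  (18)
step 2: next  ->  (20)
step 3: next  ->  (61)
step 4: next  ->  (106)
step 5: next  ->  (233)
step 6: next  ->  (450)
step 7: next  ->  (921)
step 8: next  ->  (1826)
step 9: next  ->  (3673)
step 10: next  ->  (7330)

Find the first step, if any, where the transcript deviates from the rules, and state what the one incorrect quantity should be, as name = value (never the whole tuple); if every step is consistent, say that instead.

step 2, x = 21

Recomputing the run from the initial state:
step 1: x = 18
step 2: x = 21
step 3: x = 62
step 4: x = 109
step 5: x = 238
step 6: x = 461
step 7: x = 942
step 8: x = 1869
step 9: x = 3758
step 10: x = 7501
The first disagreement with the transcript is at step 2, where the value should be x = 21.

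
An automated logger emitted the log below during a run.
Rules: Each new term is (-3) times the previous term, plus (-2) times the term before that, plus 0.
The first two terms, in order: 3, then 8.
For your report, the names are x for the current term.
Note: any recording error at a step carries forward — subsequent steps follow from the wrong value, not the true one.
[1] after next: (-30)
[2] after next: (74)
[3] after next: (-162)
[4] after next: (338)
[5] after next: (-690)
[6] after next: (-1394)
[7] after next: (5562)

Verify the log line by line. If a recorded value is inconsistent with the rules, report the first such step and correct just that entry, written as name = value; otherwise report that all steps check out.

step 6, x = 1394

Recomputing the run from the initial state:
step 1: x = -30
step 2: x = 74
step 3: x = -162
step 4: x = 338
step 5: x = -690
step 6: x = 1394
step 7: x = -2802
The first disagreement with the log is at step 6, where the value should be x = 1394.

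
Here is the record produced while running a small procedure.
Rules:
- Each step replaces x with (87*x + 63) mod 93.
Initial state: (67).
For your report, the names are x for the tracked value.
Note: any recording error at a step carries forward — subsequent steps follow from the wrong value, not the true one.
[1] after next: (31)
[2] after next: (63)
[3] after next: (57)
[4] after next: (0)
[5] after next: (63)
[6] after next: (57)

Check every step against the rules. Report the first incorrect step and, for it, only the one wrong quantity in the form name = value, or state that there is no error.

step 1: x = (87*67 + 63) mod 93 = 33 -> the record has a different value
Step 1 is the first one off; corrected, x = 33.

step 1, x = 33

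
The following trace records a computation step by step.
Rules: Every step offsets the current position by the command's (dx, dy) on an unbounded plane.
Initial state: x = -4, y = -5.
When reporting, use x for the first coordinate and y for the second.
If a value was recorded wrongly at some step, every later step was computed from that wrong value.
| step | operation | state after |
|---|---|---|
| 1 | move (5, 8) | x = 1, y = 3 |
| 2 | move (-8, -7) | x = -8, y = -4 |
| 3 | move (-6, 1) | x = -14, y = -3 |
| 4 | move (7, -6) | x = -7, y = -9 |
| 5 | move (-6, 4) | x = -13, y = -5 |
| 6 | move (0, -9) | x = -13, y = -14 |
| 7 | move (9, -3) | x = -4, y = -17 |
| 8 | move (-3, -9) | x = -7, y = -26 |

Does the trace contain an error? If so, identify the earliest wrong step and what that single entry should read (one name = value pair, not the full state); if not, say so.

Recomputing the run from the initial state:
step 1: x = 1, y = 3
step 2: x = -7, y = -4
step 3: x = -13, y = -3
step 4: x = -6, y = -9
step 5: x = -12, y = -5
step 6: x = -12, y = -14
step 7: x = -3, y = -17
step 8: x = -6, y = -26
The first disagreement with the trace is at step 2, where the value should be x = -7.

step 2, x = -7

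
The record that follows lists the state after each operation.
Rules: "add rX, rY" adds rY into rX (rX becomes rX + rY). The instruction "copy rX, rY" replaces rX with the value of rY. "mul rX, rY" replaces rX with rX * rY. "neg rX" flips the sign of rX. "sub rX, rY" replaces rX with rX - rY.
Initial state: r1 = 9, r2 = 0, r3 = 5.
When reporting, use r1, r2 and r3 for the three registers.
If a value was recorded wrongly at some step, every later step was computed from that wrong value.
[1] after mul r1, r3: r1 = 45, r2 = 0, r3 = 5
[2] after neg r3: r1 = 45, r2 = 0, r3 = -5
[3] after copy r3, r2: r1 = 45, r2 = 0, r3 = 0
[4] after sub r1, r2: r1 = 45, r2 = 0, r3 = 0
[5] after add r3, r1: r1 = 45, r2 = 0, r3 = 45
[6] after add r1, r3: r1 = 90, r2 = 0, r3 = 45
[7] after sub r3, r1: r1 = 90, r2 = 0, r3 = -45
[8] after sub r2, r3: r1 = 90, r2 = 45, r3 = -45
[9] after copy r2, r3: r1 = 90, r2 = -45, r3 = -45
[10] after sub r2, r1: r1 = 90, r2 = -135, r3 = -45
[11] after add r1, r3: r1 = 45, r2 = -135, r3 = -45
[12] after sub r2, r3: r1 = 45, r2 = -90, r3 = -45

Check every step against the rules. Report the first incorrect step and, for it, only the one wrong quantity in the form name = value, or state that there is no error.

no error

1. r1 = 9 * 5 = 45 (no discrepancy)
2. r3 = -(5) = -5 (no discrepancy)
3. r3 = 0 (matches)
4. r1 = 45 - 0 = 45 (checks out)
5. r3 = 0 + 45 = 45 (in agreement)
6. r1 = 45 + 45 = 90 (consistent with the record)
7. r3 = 45 - 90 = -45 (matches)
8. r2 = 0 - -45 = 45 (matches)
9. r2 = -45 (confirmed correct)
10. r2 = -45 - 90 = -135 (verified)
11. r1 = 90 + -45 = 45 (matches)
12. r2 = -135 - -45 = -90 (same as recorded)
The whole run recomputes cleanly — no discrepancies.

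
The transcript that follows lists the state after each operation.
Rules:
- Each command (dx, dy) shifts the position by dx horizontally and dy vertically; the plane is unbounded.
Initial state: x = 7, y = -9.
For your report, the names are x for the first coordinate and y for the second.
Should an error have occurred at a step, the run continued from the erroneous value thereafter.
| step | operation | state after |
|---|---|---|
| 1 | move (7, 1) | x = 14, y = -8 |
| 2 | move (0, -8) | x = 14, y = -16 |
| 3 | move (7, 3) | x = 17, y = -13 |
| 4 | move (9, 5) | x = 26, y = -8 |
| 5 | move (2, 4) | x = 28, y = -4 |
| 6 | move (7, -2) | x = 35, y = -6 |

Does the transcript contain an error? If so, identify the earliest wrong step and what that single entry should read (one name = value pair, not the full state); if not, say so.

step 1: x = 7 + (7) = 14, y = -9 + (1) = -8 -> agrees with the transcript
step 2: x = 14 + (0) = 14, y = -8 + (-8) = -16 -> in agreement
step 3: x = 14 + (7) = 21, y = -16 + (3) = -13 -> first mismatch against the transcript
The earliest wrong entry is at step 3: it should read x = 21.

step 3, x = 21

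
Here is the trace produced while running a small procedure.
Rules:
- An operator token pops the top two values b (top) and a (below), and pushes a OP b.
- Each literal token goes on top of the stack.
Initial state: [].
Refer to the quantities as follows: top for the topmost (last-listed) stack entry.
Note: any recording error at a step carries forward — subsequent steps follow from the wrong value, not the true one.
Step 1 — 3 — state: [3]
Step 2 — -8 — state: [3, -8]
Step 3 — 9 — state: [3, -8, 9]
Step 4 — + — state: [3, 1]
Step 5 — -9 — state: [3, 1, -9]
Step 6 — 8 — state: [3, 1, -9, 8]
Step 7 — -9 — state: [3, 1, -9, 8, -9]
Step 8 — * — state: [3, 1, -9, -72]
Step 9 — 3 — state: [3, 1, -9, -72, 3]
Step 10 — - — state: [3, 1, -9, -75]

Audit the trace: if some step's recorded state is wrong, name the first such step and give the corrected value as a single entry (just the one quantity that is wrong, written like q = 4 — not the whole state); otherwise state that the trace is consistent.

no error

Recomputing the run from the initial state:
step 1: [3]
step 2: [3, -8]
step 3: [3, -8, 9]
step 4: [3, 1]
step 5: [3, 1, -9]
step 6: [3, 1, -9, 8]
step 7: [3, 1, -9, 8, -9]
step 8: [3, 1, -9, -72]
step 9: [3, 1, -9, -72, 3]
step 10: [3, 1, -9, -75]
This matches the trace at every step.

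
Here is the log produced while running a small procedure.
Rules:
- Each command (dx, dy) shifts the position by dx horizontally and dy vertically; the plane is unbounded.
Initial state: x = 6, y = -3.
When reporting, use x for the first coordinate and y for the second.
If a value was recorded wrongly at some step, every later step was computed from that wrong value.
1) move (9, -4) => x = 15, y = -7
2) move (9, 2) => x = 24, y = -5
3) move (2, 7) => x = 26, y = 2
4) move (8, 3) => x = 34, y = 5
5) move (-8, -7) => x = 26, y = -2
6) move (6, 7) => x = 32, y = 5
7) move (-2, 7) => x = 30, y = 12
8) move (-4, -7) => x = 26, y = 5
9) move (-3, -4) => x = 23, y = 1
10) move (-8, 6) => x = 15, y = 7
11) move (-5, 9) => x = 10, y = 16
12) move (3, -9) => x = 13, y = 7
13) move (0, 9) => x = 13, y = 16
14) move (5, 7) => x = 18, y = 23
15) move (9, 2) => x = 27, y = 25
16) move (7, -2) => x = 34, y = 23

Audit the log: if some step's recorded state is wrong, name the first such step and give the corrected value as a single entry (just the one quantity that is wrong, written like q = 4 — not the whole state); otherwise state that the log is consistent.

step 1: x = 6 + (9) = 15, y = -3 + (-4) = -7 -> verified
step 2: x = 15 + (9) = 24, y = -7 + (2) = -5 -> no discrepancy
step 3: x = 24 + (2) = 26, y = -5 + (7) = 2 -> confirmed correct
step 4: x = 26 + (8) = 34, y = 2 + (3) = 5 -> checks out
step 5: x = 34 + (-8) = 26, y = 5 + (-7) = -2 -> verified
step 6: x = 26 + (6) = 32, y = -2 + (7) = 5 -> in agreement
step 7: x = 32 + (-2) = 30, y = 5 + (7) = 12 -> exactly as logged
step 8: x = 30 + (-4) = 26, y = 12 + (-7) = 5 -> checks out
step 9: x = 26 + (-3) = 23, y = 5 + (-4) = 1 -> same as recorded
step 10: x = 23 + (-8) = 15, y = 1 + (6) = 7 -> consistent with the log
step 11: x = 15 + (-5) = 10, y = 7 + (9) = 16 -> agrees with the log
step 12: x = 10 + (3) = 13, y = 16 + (-9) = 7 -> in agreement
step 13: x = 13 + (0) = 13, y = 7 + (9) = 16 -> consistent with the log
step 14: x = 13 + (5) = 18, y = 16 + (7) = 23 -> agrees with the log
step 15: x = 18 + (9) = 27, y = 23 + (2) = 25 -> verified
step 16: x = 27 + (7) = 34, y = 25 + (-2) = 23 -> verified
Every step is consistent.

no error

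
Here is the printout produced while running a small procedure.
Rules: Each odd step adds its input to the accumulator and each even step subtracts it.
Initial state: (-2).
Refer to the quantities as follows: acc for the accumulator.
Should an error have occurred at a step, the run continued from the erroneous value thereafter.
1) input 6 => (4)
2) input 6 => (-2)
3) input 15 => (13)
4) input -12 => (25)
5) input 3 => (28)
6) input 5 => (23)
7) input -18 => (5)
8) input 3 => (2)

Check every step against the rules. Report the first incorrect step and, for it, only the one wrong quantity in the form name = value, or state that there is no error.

1. acc = -2 + 6 = 4 (verified)
2. acc = 4 - 6 = -2 (confirmed correct)
3. acc = -2 + 15 = 13 (checks out)
4. acc = 13 - -12 = 25 (confirmed correct)
5. acc = 25 + 3 = 28 (checks out)
6. acc = 28 - 5 = 23 (confirmed correct)
7. acc = 23 + -18 = 5 (matches)
8. acc = 5 - 3 = 2 (checks out)
The whole run recomputes cleanly — no discrepancies.

no error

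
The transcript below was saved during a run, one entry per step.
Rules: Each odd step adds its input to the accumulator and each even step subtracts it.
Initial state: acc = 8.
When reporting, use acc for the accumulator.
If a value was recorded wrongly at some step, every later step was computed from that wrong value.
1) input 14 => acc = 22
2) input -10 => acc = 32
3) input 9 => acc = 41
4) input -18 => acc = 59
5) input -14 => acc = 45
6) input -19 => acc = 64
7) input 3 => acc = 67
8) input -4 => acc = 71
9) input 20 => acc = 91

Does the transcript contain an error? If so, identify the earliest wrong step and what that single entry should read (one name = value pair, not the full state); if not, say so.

no error

Recomputing the run from the initial state:
step 1: acc = 22
step 2: acc = 32
step 3: acc = 41
step 4: acc = 59
step 5: acc = 45
step 6: acc = 64
step 7: acc = 67
step 8: acc = 71
step 9: acc = 91
This matches the transcript at every step.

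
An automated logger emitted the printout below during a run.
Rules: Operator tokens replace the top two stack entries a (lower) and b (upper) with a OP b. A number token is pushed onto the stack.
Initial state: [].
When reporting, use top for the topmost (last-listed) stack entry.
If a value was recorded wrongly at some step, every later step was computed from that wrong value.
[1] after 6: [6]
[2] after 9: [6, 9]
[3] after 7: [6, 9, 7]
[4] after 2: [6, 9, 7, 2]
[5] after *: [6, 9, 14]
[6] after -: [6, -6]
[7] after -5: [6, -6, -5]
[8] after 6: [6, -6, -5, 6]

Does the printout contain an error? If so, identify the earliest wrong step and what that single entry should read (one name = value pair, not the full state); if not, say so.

step 6, top = -5

1. push 6: top = 6 (exactly as logged)
2. push 9: top = 9 (exactly as logged)
3. push 7: top = 7 (in agreement)
4. push 2: top = 2 (confirmed correct)
5. 7 * 2 = 14 (verified)
6. 9 - 14 = -5 (this is not what the printout shows)
Conclusion: step 6 carries the first error; the entry should be top = -5.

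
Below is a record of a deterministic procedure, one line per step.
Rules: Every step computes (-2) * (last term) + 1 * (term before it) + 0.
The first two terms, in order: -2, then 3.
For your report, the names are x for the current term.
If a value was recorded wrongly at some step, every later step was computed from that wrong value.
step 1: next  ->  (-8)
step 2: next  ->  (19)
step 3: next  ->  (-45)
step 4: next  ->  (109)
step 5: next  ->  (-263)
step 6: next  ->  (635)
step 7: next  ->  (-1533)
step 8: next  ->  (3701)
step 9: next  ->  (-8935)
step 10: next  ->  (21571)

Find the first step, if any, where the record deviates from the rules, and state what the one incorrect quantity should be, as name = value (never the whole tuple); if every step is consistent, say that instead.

Step 1: x = -2*(3) + (1)*(-2) + (0) = -8 — checks out.
Step 2: x = -2*(-8) + (1)*(3) + (0) = 19 — checks out.
Step 3: x = -2*(19) + (1)*(-8) + (0) = -46 — the record has a different value.
So the first discrepancy is step 3, where the right value is x = -46.

step 3, x = -46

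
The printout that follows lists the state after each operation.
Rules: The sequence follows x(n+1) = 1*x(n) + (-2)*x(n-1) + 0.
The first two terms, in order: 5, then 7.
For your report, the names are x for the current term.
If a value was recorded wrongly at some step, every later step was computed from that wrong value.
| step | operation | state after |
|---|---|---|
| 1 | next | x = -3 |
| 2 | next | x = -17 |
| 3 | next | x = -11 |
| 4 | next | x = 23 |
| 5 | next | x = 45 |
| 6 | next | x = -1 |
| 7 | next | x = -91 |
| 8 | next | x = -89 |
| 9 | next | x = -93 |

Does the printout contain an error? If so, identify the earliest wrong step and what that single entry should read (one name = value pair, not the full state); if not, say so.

step 9, x = 93

Recomputing the run from the initial state:
step 1: x = -3
step 2: x = -17
step 3: x = -11
step 4: x = 23
step 5: x = 45
step 6: x = -1
step 7: x = -91
step 8: x = -89
step 9: x = 93
The first disagreement with the printout is at step 9, where the value should be x = 93.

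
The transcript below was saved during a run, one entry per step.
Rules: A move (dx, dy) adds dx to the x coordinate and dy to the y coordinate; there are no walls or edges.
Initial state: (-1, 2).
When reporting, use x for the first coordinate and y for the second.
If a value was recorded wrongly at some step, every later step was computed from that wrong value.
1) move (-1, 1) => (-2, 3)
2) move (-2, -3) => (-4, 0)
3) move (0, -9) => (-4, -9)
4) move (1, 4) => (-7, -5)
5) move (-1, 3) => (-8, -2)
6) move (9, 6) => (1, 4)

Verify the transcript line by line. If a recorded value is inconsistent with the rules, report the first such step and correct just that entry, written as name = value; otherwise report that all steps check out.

step 4, x = -3

Recomputing the run from the initial state:
step 1: x = -2, y = 3
step 2: x = -4, y = 0
step 3: x = -4, y = -9
step 4: x = -3, y = -5
step 5: x = -4, y = -2
step 6: x = 5, y = 4
The first disagreement with the transcript is at step 4, where the value should be x = -3.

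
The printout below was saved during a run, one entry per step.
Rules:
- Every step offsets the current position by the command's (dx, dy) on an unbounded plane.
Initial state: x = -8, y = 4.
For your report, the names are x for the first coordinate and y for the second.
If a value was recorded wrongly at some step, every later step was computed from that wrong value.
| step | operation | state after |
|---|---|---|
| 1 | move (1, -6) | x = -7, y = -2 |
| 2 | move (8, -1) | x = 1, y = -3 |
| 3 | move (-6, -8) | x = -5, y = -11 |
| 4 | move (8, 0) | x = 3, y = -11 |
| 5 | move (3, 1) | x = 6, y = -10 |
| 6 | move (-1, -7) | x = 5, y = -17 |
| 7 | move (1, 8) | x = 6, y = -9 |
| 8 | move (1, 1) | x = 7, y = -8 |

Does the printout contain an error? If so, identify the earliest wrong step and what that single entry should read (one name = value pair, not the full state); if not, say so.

no error

step 1: x = -8 + (1) = -7, y = 4 + (-6) = -2 -> same as recorded
step 2: x = -7 + (8) = 1, y = -2 + (-1) = -3 -> no discrepancy
step 3: x = 1 + (-6) = -5, y = -3 + (-8) = -11 -> checks out
step 4: x = -5 + (8) = 3, y = -11 + (0) = -11 -> confirmed correct
step 5: x = 3 + (3) = 6, y = -11 + (1) = -10 -> same as recorded
step 6: x = 6 + (-1) = 5, y = -10 + (-7) = -17 -> verified
step 7: x = 5 + (1) = 6, y = -17 + (8) = -9 -> verified
step 8: x = 6 + (1) = 7, y = -9 + (1) = -8 -> confirmed correct
All steps check out; nothing to correct.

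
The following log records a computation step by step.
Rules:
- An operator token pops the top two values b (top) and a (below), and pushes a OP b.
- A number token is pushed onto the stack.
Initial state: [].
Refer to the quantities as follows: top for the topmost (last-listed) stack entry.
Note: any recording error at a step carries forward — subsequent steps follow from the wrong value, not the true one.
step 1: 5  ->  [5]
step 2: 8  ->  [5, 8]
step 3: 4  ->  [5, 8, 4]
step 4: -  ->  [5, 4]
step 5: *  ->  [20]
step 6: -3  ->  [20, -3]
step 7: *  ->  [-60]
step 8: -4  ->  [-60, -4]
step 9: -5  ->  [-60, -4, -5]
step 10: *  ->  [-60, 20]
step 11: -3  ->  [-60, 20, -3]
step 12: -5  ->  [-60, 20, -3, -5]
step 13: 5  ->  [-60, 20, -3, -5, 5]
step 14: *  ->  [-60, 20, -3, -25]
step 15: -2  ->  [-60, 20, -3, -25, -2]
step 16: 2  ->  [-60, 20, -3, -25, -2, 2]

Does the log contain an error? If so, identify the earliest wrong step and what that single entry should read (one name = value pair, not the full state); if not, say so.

no error

Recomputing the run from the initial state:
step 1: [5]
step 2: [5, 8]
step 3: [5, 8, 4]
step 4: [5, 4]
step 5: [20]
step 6: [20, -3]
step 7: [-60]
step 8: [-60, -4]
step 9: [-60, -4, -5]
step 10: [-60, 20]
step 11: [-60, 20, -3]
step 12: [-60, 20, -3, -5]
step 13: [-60, 20, -3, -5, 5]
step 14: [-60, 20, -3, -25]
step 15: [-60, 20, -3, -25, -2]
step 16: [-60, 20, -3, -25, -2, 2]
This matches the log at every step.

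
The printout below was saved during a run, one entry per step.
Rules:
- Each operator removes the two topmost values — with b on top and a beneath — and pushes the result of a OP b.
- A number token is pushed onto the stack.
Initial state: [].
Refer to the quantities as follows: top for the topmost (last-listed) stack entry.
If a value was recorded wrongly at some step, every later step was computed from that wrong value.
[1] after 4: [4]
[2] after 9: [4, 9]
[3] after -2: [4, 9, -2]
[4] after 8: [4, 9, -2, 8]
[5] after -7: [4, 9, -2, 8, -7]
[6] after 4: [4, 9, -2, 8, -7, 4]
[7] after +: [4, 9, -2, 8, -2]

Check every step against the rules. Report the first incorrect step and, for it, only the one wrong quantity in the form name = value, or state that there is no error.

Recomputing the run from the initial state:
step 1: [4]
step 2: [4, 9]
step 3: [4, 9, -2]
step 4: [4, 9, -2, 8]
step 5: [4, 9, -2, 8, -7]
step 6: [4, 9, -2, 8, -7, 4]
step 7: [4, 9, -2, 8, -3]
The first disagreement with the printout is at step 7, where the value should be top = -3.

step 7, top = -3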